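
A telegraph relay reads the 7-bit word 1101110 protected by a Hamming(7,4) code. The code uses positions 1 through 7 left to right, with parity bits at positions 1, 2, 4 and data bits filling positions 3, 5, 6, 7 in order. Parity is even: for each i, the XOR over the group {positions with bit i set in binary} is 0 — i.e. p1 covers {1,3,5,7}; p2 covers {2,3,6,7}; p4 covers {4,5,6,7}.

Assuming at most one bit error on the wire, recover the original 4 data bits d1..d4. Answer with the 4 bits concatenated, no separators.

s1 (pos 1,3,5,7): 1⊕0⊕1⊕0 = 0
s2 (pos 2,3,6,7): 1⊕0⊕1⊕0 = 0
s4 (pos 4,5,6,7): 1⊕1⊕1⊕0 = 1
Syndrome s4…s1 = 100 → error at position 4.
Flip position 4: 1101110 → 1100110
Read data bits from positions 3,5,6,7: 0110

0110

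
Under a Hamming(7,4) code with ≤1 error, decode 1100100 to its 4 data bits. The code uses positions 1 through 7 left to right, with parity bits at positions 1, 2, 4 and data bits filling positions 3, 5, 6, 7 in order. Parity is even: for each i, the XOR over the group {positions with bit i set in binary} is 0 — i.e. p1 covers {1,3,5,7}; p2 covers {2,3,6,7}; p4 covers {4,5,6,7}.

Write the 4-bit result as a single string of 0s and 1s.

0110

s1 (pos 1,3,5,7): 1⊕0⊕1⊕0 = 0
s2 (pos 2,3,6,7): 1⊕0⊕0⊕0 = 1
s4 (pos 4,5,6,7): 0⊕1⊕0⊕0 = 1
Syndrome s4…s1 = 110 → error at position 6.
Flip position 6: 1100100 → 1100110
Read data bits from positions 3,5,6,7: 0110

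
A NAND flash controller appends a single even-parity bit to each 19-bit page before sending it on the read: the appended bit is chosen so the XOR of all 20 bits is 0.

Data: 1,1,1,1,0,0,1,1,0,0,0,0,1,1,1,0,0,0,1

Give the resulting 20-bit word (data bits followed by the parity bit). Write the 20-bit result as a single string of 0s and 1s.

11110011000011100010

XOR of the 19 data bits: 1⊕1⊕1⊕1⊕0⊕0⊕1⊕1⊕0⊕0⊕0⊕0⊕1⊕1⊕1⊕0⊕0⊕0⊕1 = 0
Parity bit = 0 (so all 20 bits XOR to 0).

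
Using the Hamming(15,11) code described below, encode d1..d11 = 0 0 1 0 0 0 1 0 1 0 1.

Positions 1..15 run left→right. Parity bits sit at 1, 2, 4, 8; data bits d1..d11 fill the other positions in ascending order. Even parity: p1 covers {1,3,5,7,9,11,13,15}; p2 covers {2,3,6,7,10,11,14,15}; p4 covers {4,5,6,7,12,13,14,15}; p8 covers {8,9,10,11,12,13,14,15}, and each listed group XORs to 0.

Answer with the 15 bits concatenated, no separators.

Place data at non-parity positions: p1 p2 0 p4 0 1 0 p8 0 0 1 0 1 0 1
p1 (pos 1,3,5,7,9,11,13,15): XOR of data positions = 0⊕0⊕0⊕0⊕1⊕1⊕1 = 1
p2 (pos 2,3,6,7,10,11,14,15): XOR of data positions = 0⊕1⊕0⊕0⊕1⊕0⊕1 = 1
p4 (pos 4,5,6,7,12,13,14,15): XOR of data positions = 0⊕1⊕0⊕0⊕1⊕0⊕1 = 1
p8 (pos 8,9,10,11,12,13,14,15): XOR of data positions = 0⊕0⊕1⊕0⊕1⊕0⊕1 = 1
Codeword: 110101010010101

110101010010101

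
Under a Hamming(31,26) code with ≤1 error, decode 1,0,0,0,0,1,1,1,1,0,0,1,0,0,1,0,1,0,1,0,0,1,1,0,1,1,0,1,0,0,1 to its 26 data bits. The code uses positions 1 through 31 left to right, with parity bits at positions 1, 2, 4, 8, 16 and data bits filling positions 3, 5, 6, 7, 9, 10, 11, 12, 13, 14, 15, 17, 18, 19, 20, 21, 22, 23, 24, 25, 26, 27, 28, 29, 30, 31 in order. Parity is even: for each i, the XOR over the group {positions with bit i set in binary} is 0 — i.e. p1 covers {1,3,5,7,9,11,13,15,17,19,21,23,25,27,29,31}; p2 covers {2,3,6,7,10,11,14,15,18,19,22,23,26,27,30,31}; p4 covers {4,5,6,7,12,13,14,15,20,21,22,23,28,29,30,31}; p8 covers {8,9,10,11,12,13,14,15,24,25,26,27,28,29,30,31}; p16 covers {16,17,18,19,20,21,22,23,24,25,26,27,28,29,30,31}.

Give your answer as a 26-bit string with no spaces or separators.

00111001001101001101101001

s1 (pos 1,3,5,7,9,11,13,15,17,19,21,23,25,27,29,31): 1⊕0⊕0⊕1⊕1⊕0⊕0⊕1⊕1⊕1⊕0⊕1⊕1⊕0⊕0⊕1 = 1
s2 (pos 2,3,6,7,10,11,14,15,18,19,22,23,26,27,30,31): 0⊕0⊕1⊕1⊕0⊕0⊕0⊕1⊕0⊕1⊕1⊕1⊕1⊕0⊕0⊕1 = 0
s4 (pos 4,5,6,7,12,13,14,15,20,21,22,23,28,29,30,31): 0⊕0⊕1⊕1⊕1⊕0⊕0⊕1⊕0⊕0⊕1⊕1⊕1⊕0⊕0⊕1 = 0
s8 (pos 8,9,10,11,12,13,14,15,24,25,26,27,28,29,30,31): 1⊕1⊕0⊕0⊕1⊕0⊕0⊕1⊕0⊕1⊕1⊕0⊕1⊕0⊕0⊕1 = 0
s16 (pos 16,17,18,19,20,21,22,23,24,25,26,27,28,29,30,31): 0⊕1⊕0⊕1⊕0⊕0⊕1⊕1⊕0⊕1⊕1⊕0⊕1⊕0⊕0⊕1 = 0
Syndrome s16…s1 = 00001 → error at position 1.
Flip position 1: 1000011110010010101001101101001 → 0000011110010010101001101101001
Read data bits from positions 3,5,6,7,9,10,11,12,13,14,15,17,18,19,20,21,22,23,24,25,26,27,28,29,30,31: 00111001001101001101101001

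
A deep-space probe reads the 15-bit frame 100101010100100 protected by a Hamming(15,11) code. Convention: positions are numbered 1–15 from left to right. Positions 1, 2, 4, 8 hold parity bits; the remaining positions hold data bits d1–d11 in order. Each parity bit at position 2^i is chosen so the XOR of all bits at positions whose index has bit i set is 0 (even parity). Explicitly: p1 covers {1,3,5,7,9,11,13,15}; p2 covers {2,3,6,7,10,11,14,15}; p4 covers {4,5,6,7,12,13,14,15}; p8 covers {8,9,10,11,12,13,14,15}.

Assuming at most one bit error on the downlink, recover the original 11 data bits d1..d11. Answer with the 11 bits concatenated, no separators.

00100101100

s1 (pos 1,3,5,7,9,11,13,15): 1⊕0⊕0⊕0⊕0⊕0⊕1⊕0 = 0
s2 (pos 2,3,6,7,10,11,14,15): 0⊕0⊕1⊕0⊕1⊕0⊕0⊕0 = 0
s4 (pos 4,5,6,7,12,13,14,15): 1⊕0⊕1⊕0⊕0⊕1⊕0⊕0 = 1
s8 (pos 8,9,10,11,12,13,14,15): 1⊕0⊕1⊕0⊕0⊕1⊕0⊕0 = 1
Syndrome s8…s1 = 1100 → error at position 12.
Flip position 12: 100101010100100 → 100101010101100
Read data bits from positions 3,5,6,7,9,10,11,12,13,14,15: 00100101100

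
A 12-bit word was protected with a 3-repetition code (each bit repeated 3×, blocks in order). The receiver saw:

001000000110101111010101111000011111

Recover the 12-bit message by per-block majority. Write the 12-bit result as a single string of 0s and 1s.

000111011011

Block 1 (001): 1 one → 0
Block 2 (000): 0 ones → 0
Block 3 (000): 0 ones → 0
Block 4 (110): 2 ones → 1
Block 5 (101): 2 ones → 1
Block 6 (111): 3 ones → 1
Block 7 (010): 1 one → 0
Block 8 (101): 2 ones → 1
Block 9 (111): 3 ones → 1
Block 10 (000): 0 ones → 0
Block 11 (011): 2 ones → 1
Block 12 (111): 3 ones → 1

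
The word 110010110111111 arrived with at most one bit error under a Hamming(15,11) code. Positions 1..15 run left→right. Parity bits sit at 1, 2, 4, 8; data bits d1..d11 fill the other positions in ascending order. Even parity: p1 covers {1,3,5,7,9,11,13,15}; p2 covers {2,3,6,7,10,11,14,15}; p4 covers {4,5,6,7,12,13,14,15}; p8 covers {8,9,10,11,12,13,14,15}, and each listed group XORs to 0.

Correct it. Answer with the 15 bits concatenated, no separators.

110010100111111

s1 (pos 1,3,5,7,9,11,13,15): 1⊕0⊕1⊕1⊕0⊕1⊕1⊕1 = 0
s2 (pos 2,3,6,7,10,11,14,15): 1⊕0⊕0⊕1⊕1⊕1⊕1⊕1 = 0
s4 (pos 4,5,6,7,12,13,14,15): 0⊕1⊕0⊕1⊕1⊕1⊕1⊕1 = 0
s8 (pos 8,9,10,11,12,13,14,15): 1⊕0⊕1⊕1⊕1⊕1⊕1⊕1 = 1
Syndrome s8…s1 = 1000 → error at position 8.
Flip position 8: 110010110111111 → 110010100111111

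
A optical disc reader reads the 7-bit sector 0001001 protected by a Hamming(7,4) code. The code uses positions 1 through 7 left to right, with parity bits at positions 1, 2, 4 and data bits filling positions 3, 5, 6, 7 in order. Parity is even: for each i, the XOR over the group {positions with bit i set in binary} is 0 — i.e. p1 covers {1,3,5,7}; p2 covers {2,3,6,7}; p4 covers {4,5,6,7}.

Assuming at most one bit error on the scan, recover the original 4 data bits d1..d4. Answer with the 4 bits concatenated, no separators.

s1 (pos 1,3,5,7): 0⊕0⊕0⊕1 = 1
s2 (pos 2,3,6,7): 0⊕0⊕0⊕1 = 1
s4 (pos 4,5,6,7): 1⊕0⊕0⊕1 = 0
Syndrome s4…s1 = 011 → error at position 3.
Flip position 3: 0001001 → 0011001
Read data bits from positions 3,5,6,7: 1001

1001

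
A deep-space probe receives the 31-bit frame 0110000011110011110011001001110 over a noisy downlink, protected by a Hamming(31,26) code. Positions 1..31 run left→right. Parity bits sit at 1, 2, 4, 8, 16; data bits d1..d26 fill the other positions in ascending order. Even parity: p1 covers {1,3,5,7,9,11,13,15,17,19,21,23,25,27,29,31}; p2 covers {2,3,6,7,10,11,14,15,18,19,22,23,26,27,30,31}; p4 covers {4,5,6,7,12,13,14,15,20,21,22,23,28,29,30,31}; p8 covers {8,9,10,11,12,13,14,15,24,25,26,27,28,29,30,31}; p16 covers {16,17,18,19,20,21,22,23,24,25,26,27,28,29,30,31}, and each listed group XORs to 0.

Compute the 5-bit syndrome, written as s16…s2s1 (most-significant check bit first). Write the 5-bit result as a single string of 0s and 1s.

s1 (pos 1,3,5,7,9,11,13,15,17,19,21,23,25,27,29,31): 0⊕1⊕0⊕0⊕1⊕1⊕0⊕1⊕1⊕0⊕1⊕0⊕1⊕0⊕1⊕0 = 0
s2 (pos 2,3,6,7,10,11,14,15,18,19,22,23,26,27,30,31): 1⊕1⊕0⊕0⊕1⊕1⊕0⊕1⊕1⊕0⊕1⊕0⊕0⊕0⊕1⊕0 = 0
s4 (pos 4,5,6,7,12,13,14,15,20,21,22,23,28,29,30,31): 0⊕0⊕0⊕0⊕1⊕0⊕0⊕1⊕0⊕1⊕1⊕0⊕1⊕1⊕1⊕0 = 1
s8 (pos 8,9,10,11,12,13,14,15,24,25,26,27,28,29,30,31): 0⊕1⊕1⊕1⊕1⊕0⊕0⊕1⊕0⊕1⊕0⊕0⊕1⊕1⊕1⊕0 = 1
s16 (pos 16,17,18,19,20,21,22,23,24,25,26,27,28,29,30,31): 1⊕1⊕1⊕0⊕0⊕1⊕1⊕0⊕0⊕1⊕0⊕0⊕1⊕1⊕1⊕0 = 1
Syndrome s16…s1 = 11100 → error at position 28.

11100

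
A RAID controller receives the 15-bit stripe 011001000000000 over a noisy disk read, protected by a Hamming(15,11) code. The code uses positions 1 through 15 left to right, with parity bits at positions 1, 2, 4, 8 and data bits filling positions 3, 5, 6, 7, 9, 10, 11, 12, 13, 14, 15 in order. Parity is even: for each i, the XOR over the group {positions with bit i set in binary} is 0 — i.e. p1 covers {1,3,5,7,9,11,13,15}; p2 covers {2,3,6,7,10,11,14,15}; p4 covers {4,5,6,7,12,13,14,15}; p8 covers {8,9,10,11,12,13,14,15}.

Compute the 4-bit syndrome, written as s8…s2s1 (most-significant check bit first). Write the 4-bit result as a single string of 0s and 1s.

0111

s1 (pos 1,3,5,7,9,11,13,15): 0⊕1⊕0⊕0⊕0⊕0⊕0⊕0 = 1
s2 (pos 2,3,6,7,10,11,14,15): 1⊕1⊕1⊕0⊕0⊕0⊕0⊕0 = 1
s4 (pos 4,5,6,7,12,13,14,15): 0⊕0⊕1⊕0⊕0⊕0⊕0⊕0 = 1
s8 (pos 8,9,10,11,12,13,14,15): 0⊕0⊕0⊕0⊕0⊕0⊕0⊕0 = 0
Syndrome s8…s1 = 0111 → error at position 7.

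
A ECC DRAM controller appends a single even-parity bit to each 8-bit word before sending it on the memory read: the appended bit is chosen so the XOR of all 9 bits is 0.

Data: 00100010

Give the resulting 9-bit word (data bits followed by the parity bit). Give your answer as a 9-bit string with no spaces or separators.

001000100

XOR of the 8 data bits: 0⊕0⊕1⊕0⊕0⊕0⊕1⊕0 = 0
Parity bit = 0 (so all 9 bits XOR to 0).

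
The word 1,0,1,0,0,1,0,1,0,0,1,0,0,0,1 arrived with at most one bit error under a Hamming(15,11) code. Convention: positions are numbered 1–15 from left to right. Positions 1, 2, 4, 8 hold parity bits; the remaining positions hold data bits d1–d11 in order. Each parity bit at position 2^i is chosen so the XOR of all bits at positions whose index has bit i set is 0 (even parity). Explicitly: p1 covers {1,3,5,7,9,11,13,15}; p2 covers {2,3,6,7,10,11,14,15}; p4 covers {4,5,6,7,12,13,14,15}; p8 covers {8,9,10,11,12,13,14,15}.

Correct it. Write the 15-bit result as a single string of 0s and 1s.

101001000010001

s1 (pos 1,3,5,7,9,11,13,15): 1⊕1⊕0⊕0⊕0⊕1⊕0⊕1 = 0
s2 (pos 2,3,6,7,10,11,14,15): 0⊕1⊕1⊕0⊕0⊕1⊕0⊕1 = 0
s4 (pos 4,5,6,7,12,13,14,15): 0⊕0⊕1⊕0⊕0⊕0⊕0⊕1 = 0
s8 (pos 8,9,10,11,12,13,14,15): 1⊕0⊕0⊕1⊕0⊕0⊕0⊕1 = 1
Syndrome s8…s1 = 1000 → error at position 8.
Flip position 8: 101001010010001 → 101001000010001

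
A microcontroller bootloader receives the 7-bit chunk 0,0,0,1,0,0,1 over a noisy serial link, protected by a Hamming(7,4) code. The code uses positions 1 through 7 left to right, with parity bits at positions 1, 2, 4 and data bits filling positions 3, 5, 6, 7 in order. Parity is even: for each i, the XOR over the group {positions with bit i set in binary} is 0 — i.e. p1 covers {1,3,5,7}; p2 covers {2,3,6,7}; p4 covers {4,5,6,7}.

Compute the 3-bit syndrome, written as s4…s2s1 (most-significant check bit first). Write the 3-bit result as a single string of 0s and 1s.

s1 (pos 1,3,5,7): 0⊕0⊕0⊕1 = 1
s2 (pos 2,3,6,7): 0⊕0⊕0⊕1 = 1
s4 (pos 4,5,6,7): 1⊕0⊕0⊕1 = 0
Syndrome s4…s1 = 011 → error at position 3.

011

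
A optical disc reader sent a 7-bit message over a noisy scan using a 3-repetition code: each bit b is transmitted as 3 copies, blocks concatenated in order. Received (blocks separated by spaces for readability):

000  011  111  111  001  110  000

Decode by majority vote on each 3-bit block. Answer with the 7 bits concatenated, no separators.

0111010

Block 1 (000): 0 ones → 0
Block 2 (011): 2 ones → 1
Block 3 (111): 3 ones → 1
Block 4 (111): 3 ones → 1
Block 5 (001): 1 one → 0
Block 6 (110): 2 ones → 1
Block 7 (000): 0 ones → 0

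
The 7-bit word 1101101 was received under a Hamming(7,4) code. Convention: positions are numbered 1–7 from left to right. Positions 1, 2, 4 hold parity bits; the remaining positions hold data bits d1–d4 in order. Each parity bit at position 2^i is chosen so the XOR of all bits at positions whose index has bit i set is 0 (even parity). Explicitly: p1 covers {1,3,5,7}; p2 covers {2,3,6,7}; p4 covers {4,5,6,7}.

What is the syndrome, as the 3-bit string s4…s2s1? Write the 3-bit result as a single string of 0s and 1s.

101

s1 (pos 1,3,5,7): 1⊕0⊕1⊕1 = 1
s2 (pos 2,3,6,7): 1⊕0⊕0⊕1 = 0
s4 (pos 4,5,6,7): 1⊕1⊕0⊕1 = 1
Syndrome s4…s1 = 101 → error at position 5.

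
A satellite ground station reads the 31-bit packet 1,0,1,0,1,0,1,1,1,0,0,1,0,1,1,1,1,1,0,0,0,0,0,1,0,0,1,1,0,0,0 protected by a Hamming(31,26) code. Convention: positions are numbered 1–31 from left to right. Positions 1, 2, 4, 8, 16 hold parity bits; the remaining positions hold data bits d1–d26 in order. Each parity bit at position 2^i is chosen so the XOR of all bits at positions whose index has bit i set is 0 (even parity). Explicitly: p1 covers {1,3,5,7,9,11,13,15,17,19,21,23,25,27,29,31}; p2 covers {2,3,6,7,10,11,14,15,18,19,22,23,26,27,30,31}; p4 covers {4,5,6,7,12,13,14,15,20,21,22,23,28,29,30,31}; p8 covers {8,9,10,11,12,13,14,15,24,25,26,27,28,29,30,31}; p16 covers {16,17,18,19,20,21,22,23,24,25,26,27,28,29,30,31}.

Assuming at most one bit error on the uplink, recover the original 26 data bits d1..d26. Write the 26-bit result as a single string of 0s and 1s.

11011001011110000010011000

s1 (pos 1,3,5,7,9,11,13,15,17,19,21,23,25,27,29,31): 1⊕1⊕1⊕1⊕1⊕0⊕0⊕1⊕1⊕0⊕0⊕0⊕0⊕1⊕0⊕0 = 0
s2 (pos 2,3,6,7,10,11,14,15,18,19,22,23,26,27,30,31): 0⊕1⊕0⊕1⊕0⊕0⊕1⊕1⊕1⊕0⊕0⊕0⊕0⊕1⊕0⊕0 = 0
s4 (pos 4,5,6,7,12,13,14,15,20,21,22,23,28,29,30,31): 0⊕1⊕0⊕1⊕1⊕0⊕1⊕1⊕0⊕0⊕0⊕0⊕1⊕0⊕0⊕0 = 0
s8 (pos 8,9,10,11,12,13,14,15,24,25,26,27,28,29,30,31): 1⊕1⊕0⊕0⊕1⊕0⊕1⊕1⊕1⊕0⊕0⊕1⊕1⊕0⊕0⊕0 = 0
s16 (pos 16,17,18,19,20,21,22,23,24,25,26,27,28,29,30,31): 1⊕1⊕1⊕0⊕0⊕0⊕0⊕0⊕1⊕0⊕0⊕1⊕1⊕0⊕0⊕0 = 0
Syndrome s16…s1 = 00000 → no error.
Read data bits from positions 3,5,6,7,9,10,11,12,13,14,15,17,18,19,20,21,22,23,24,25,26,27,28,29,30,31: 11011001011110000010011000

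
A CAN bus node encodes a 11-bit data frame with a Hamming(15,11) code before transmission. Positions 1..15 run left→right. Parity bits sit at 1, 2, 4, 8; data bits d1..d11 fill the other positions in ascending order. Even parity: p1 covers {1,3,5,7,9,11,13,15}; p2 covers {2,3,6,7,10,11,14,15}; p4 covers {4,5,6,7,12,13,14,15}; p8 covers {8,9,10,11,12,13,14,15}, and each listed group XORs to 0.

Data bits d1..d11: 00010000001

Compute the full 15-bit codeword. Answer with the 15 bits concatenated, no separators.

Place data at non-parity positions: p1 p2 0 p4 0 0 1 p8 0 0 0 0 0 0 1
p1 (pos 1,3,5,7,9,11,13,15): XOR of data positions = 0⊕0⊕1⊕0⊕0⊕0⊕1 = 0
p2 (pos 2,3,6,7,10,11,14,15): XOR of data positions = 0⊕0⊕1⊕0⊕0⊕0⊕1 = 0
p4 (pos 4,5,6,7,12,13,14,15): XOR of data positions = 0⊕0⊕1⊕0⊕0⊕0⊕1 = 0
p8 (pos 8,9,10,11,12,13,14,15): XOR of data positions = 0⊕0⊕0⊕0⊕0⊕0⊕1 = 1
Codeword: 000000110000001

000000110000001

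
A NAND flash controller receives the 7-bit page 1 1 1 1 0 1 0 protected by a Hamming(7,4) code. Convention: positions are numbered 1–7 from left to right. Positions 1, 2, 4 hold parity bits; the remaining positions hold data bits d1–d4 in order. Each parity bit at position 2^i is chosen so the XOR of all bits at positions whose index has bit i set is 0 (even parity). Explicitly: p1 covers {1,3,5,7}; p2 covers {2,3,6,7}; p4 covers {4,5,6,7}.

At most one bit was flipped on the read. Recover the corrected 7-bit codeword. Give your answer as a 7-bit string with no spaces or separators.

1011010

s1 (pos 1,3,5,7): 1⊕1⊕0⊕0 = 0
s2 (pos 2,3,6,7): 1⊕1⊕1⊕0 = 1
s4 (pos 4,5,6,7): 1⊕0⊕1⊕0 = 0
Syndrome s4…s1 = 010 → error at position 2.
Flip position 2: 1111010 → 1011010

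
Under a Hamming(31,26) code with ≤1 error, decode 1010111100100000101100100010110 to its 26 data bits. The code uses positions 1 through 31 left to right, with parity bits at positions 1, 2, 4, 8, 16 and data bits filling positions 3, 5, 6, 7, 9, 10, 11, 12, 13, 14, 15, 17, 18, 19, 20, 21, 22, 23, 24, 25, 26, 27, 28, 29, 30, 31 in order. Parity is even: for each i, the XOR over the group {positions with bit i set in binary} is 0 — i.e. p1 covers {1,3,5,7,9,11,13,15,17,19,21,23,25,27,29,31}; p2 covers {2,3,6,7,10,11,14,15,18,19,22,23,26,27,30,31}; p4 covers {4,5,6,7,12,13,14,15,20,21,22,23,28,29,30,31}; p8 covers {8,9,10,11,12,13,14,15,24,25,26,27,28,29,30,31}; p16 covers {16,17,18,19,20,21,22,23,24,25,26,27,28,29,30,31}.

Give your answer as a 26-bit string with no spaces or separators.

s1 (pos 1,3,5,7,9,11,13,15,17,19,21,23,25,27,29,31): 1⊕1⊕1⊕1⊕0⊕1⊕0⊕0⊕1⊕1⊕0⊕1⊕0⊕1⊕1⊕0 = 0
s2 (pos 2,3,6,7,10,11,14,15,18,19,22,23,26,27,30,31): 0⊕1⊕1⊕1⊕0⊕1⊕0⊕0⊕0⊕1⊕0⊕1⊕0⊕1⊕1⊕0 = 0
s4 (pos 4,5,6,7,12,13,14,15,20,21,22,23,28,29,30,31): 0⊕1⊕1⊕1⊕0⊕0⊕0⊕0⊕1⊕0⊕0⊕1⊕0⊕1⊕1⊕0 = 1
s8 (pos 8,9,10,11,12,13,14,15,24,25,26,27,28,29,30,31): 1⊕0⊕0⊕1⊕0⊕0⊕0⊕0⊕0⊕0⊕0⊕1⊕0⊕1⊕1⊕0 = 1
s16 (pos 16,17,18,19,20,21,22,23,24,25,26,27,28,29,30,31): 0⊕1⊕0⊕1⊕1⊕0⊕0⊕1⊕0⊕0⊕0⊕1⊕0⊕1⊕1⊕0 = 1
Syndrome s16…s1 = 11100 → error at position 28.
Flip position 28: 1010111100100000101100100010110 → 1010111100100000101100100011110
Read data bits from positions 3,5,6,7,9,10,11,12,13,14,15,17,18,19,20,21,22,23,24,25,26,27,28,29,30,31: 11110010000101100100011110

11110010000101100100011110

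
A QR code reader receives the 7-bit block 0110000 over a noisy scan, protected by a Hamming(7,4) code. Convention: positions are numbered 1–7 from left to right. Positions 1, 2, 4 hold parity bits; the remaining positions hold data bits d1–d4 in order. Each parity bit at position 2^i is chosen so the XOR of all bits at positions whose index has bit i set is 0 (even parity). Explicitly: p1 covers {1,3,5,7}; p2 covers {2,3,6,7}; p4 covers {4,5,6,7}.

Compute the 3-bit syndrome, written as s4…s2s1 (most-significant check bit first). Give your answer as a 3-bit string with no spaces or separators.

s1 (pos 1,3,5,7): 0⊕1⊕0⊕0 = 1
s2 (pos 2,3,6,7): 1⊕1⊕0⊕0 = 0
s4 (pos 4,5,6,7): 0⊕0⊕0⊕0 = 0
Syndrome s4…s1 = 001 → error at position 1.

001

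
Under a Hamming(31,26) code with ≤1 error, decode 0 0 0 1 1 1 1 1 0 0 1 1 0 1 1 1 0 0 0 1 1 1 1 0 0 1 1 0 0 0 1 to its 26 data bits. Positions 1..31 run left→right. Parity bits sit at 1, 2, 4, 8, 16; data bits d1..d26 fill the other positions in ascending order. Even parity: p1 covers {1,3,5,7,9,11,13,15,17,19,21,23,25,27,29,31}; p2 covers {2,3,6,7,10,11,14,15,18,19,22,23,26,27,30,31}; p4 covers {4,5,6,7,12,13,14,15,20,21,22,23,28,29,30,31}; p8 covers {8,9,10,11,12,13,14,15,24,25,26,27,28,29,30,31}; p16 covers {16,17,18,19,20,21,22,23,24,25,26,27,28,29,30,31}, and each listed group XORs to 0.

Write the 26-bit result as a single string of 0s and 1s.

s1 (pos 1,3,5,7,9,11,13,15,17,19,21,23,25,27,29,31): 0⊕0⊕1⊕1⊕0⊕1⊕0⊕1⊕0⊕0⊕1⊕1⊕0⊕1⊕0⊕1 = 0
s2 (pos 2,3,6,7,10,11,14,15,18,19,22,23,26,27,30,31): 0⊕0⊕1⊕1⊕0⊕1⊕1⊕1⊕0⊕0⊕1⊕1⊕1⊕1⊕0⊕1 = 0
s4 (pos 4,5,6,7,12,13,14,15,20,21,22,23,28,29,30,31): 1⊕1⊕1⊕1⊕1⊕0⊕1⊕1⊕1⊕1⊕1⊕1⊕0⊕0⊕0⊕1 = 0
s8 (pos 8,9,10,11,12,13,14,15,24,25,26,27,28,29,30,31): 1⊕0⊕0⊕1⊕1⊕0⊕1⊕1⊕0⊕0⊕1⊕1⊕0⊕0⊕0⊕1 = 0
s16 (pos 16,17,18,19,20,21,22,23,24,25,26,27,28,29,30,31): 1⊕0⊕0⊕0⊕1⊕1⊕1⊕1⊕0⊕0⊕1⊕1⊕0⊕0⊕0⊕1 = 0
Syndrome s16…s1 = 00000 → no error.
Read data bits from positions 3,5,6,7,9,10,11,12,13,14,15,17,18,19,20,21,22,23,24,25,26,27,28,29,30,31: 01110011011000111100110001

01110011011000111100110001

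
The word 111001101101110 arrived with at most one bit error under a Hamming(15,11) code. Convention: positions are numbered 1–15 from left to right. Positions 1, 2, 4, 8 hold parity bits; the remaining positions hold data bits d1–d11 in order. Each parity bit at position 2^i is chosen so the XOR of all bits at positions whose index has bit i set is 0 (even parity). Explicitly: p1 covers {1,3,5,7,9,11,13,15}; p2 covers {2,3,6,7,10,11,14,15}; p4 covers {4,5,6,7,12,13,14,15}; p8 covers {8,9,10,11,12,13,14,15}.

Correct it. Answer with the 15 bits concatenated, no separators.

111001101101010

s1 (pos 1,3,5,7,9,11,13,15): 1⊕1⊕0⊕1⊕1⊕0⊕1⊕0 = 1
s2 (pos 2,3,6,7,10,11,14,15): 1⊕1⊕1⊕1⊕1⊕0⊕1⊕0 = 0
s4 (pos 4,5,6,7,12,13,14,15): 0⊕0⊕1⊕1⊕1⊕1⊕1⊕0 = 1
s8 (pos 8,9,10,11,12,13,14,15): 0⊕1⊕1⊕0⊕1⊕1⊕1⊕0 = 1
Syndrome s8…s1 = 1101 → error at position 13.
Flip position 13: 111001101101110 → 111001101101010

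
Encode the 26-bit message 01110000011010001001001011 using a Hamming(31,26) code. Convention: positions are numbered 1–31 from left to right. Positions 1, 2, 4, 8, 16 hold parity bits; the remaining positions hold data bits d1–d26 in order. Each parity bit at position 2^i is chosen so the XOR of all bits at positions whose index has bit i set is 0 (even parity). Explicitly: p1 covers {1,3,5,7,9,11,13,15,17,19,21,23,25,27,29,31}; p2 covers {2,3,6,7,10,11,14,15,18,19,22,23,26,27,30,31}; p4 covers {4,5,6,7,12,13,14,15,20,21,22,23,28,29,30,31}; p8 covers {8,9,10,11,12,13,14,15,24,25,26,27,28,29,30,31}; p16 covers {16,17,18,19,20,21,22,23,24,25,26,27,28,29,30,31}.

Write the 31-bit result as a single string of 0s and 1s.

1001111000000110010001001001011

Place data at non-parity positions: p1 p2 0 p4 1 1 1 p8 0 0 0 0 0 1 1 p16 0 1 0 0 0 1 0 0 1 0 0 1 0 1 1
p1 (pos 1,3,5,7,9,11,13,15,17,19,21,23,25,27,29,31): XOR of data positions = 0⊕1⊕1⊕0⊕0⊕0⊕1⊕0⊕0⊕0⊕0⊕1⊕0⊕0⊕1 = 1
p2 (pos 2,3,6,7,10,11,14,15,18,19,22,23,26,27,30,31): XOR of data positions = 0⊕1⊕1⊕0⊕0⊕1⊕1⊕1⊕0⊕1⊕0⊕0⊕0⊕1⊕1 = 0
p4 (pos 4,5,6,7,12,13,14,15,20,21,22,23,28,29,30,31): XOR of data positions = 1⊕1⊕1⊕0⊕0⊕1⊕1⊕0⊕0⊕1⊕0⊕1⊕0⊕1⊕1 = 1
p8 (pos 8,9,10,11,12,13,14,15,24,25,26,27,28,29,30,31): XOR of data positions = 0⊕0⊕0⊕0⊕0⊕1⊕1⊕0⊕1⊕0⊕0⊕1⊕0⊕1⊕1 = 0
p16 (pos 16,17,18,19,20,21,22,23,24,25,26,27,28,29,30,31): XOR of data positions = 0⊕1⊕0⊕0⊕0⊕1⊕0⊕0⊕1⊕0⊕0⊕1⊕0⊕1⊕1 = 0
Codeword: 1001111000000110010001001001011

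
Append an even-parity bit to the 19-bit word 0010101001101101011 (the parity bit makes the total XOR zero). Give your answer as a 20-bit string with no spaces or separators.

00101010011011010110

XOR of the 19 data bits: 0⊕0⊕1⊕0⊕1⊕0⊕1⊕0⊕0⊕1⊕1⊕0⊕1⊕1⊕0⊕1⊕0⊕1⊕1 = 0
Parity bit = 0 (so all 20 bits XOR to 0).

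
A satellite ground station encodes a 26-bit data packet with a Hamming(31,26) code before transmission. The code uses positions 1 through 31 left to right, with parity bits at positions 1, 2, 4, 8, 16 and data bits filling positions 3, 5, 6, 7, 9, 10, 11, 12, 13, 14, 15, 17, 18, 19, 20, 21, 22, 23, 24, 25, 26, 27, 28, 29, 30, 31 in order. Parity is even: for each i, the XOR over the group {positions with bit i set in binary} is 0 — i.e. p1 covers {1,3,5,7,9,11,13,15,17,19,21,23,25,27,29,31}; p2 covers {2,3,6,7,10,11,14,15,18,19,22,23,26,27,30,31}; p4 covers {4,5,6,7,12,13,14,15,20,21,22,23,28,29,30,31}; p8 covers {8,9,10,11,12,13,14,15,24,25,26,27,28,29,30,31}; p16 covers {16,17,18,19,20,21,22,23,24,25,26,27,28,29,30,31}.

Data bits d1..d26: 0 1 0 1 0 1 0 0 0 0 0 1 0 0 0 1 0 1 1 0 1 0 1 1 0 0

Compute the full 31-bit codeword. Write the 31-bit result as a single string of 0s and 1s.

Place data at non-parity positions: p1 p2 0 p4 1 0 1 p8 0 1 0 0 0 0 0 p16 1 0 0 0 1 0 1 1 0 1 0 1 1 0 0
p1 (pos 1,3,5,7,9,11,13,15,17,19,21,23,25,27,29,31): XOR of data positions = 0⊕1⊕1⊕0⊕0⊕0⊕0⊕1⊕0⊕1⊕1⊕0⊕0⊕1⊕0 = 0
p2 (pos 2,3,6,7,10,11,14,15,18,19,22,23,26,27,30,31): XOR of data positions = 0⊕0⊕1⊕1⊕0⊕0⊕0⊕0⊕0⊕0⊕1⊕1⊕0⊕0⊕0 = 0
p4 (pos 4,5,6,7,12,13,14,15,20,21,22,23,28,29,30,31): XOR of data positions = 1⊕0⊕1⊕0⊕0⊕0⊕0⊕0⊕1⊕0⊕1⊕1⊕1⊕0⊕0 = 0
p8 (pos 8,9,10,11,12,13,14,15,24,25,26,27,28,29,30,31): XOR of data positions = 0⊕1⊕0⊕0⊕0⊕0⊕0⊕1⊕0⊕1⊕0⊕1⊕1⊕0⊕0 = 1
p16 (pos 16,17,18,19,20,21,22,23,24,25,26,27,28,29,30,31): XOR of data positions = 1⊕0⊕0⊕0⊕1⊕0⊕1⊕1⊕0⊕1⊕0⊕1⊕1⊕0⊕0 = 1
Codeword: 0000101101000001100010110101100

0000101101000001100010110101100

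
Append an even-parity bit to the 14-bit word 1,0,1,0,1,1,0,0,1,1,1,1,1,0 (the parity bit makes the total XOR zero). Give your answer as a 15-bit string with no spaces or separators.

101011001111101

XOR of the 14 data bits: 1⊕0⊕1⊕0⊕1⊕1⊕0⊕0⊕1⊕1⊕1⊕1⊕1⊕0 = 1
Parity bit = 1 (so all 15 bits XOR to 0).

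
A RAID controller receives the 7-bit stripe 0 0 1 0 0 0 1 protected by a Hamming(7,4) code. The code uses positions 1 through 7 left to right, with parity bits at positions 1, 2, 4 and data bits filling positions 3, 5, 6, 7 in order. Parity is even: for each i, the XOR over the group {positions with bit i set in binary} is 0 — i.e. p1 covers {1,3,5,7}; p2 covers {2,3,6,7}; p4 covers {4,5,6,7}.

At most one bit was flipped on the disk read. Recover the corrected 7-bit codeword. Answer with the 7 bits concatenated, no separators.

s1 (pos 1,3,5,7): 0⊕1⊕0⊕1 = 0
s2 (pos 2,3,6,7): 0⊕1⊕0⊕1 = 0
s4 (pos 4,5,6,7): 0⊕0⊕0⊕1 = 1
Syndrome s4…s1 = 100 → error at position 4.
Flip position 4: 0010001 → 0011001

0011001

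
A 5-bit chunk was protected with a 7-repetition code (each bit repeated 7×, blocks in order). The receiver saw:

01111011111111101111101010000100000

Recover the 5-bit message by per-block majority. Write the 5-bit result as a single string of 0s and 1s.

11100

Block 1 (0111101): 5 ones → 1
Block 2 (1111111): 7 ones → 1
Block 3 (1011111): 6 ones → 1
Block 4 (0101000): 2 ones → 0
Block 5 (0100000): 1 one → 0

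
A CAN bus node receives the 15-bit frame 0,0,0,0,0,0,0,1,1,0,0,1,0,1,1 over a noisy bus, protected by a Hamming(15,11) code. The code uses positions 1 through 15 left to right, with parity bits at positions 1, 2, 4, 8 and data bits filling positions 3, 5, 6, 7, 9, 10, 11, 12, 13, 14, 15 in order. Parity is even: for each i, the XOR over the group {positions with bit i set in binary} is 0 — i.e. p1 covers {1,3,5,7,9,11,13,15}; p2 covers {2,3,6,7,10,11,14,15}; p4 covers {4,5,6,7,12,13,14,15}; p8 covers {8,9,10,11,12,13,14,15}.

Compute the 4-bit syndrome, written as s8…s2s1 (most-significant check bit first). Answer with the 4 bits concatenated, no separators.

1100

s1 (pos 1,3,5,7,9,11,13,15): 0⊕0⊕0⊕0⊕1⊕0⊕0⊕1 = 0
s2 (pos 2,3,6,7,10,11,14,15): 0⊕0⊕0⊕0⊕0⊕0⊕1⊕1 = 0
s4 (pos 4,5,6,7,12,13,14,15): 0⊕0⊕0⊕0⊕1⊕0⊕1⊕1 = 1
s8 (pos 8,9,10,11,12,13,14,15): 1⊕1⊕0⊕0⊕1⊕0⊕1⊕1 = 1
Syndrome s8…s1 = 1100 → error at position 12.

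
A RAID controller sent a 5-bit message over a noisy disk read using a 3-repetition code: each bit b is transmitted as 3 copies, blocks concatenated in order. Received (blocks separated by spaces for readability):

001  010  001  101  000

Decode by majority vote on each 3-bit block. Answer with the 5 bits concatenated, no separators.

00010

Block 1 (001): 1 one → 0
Block 2 (010): 1 one → 0
Block 3 (001): 1 one → 0
Block 4 (101): 2 ones → 1
Block 5 (000): 0 ones → 0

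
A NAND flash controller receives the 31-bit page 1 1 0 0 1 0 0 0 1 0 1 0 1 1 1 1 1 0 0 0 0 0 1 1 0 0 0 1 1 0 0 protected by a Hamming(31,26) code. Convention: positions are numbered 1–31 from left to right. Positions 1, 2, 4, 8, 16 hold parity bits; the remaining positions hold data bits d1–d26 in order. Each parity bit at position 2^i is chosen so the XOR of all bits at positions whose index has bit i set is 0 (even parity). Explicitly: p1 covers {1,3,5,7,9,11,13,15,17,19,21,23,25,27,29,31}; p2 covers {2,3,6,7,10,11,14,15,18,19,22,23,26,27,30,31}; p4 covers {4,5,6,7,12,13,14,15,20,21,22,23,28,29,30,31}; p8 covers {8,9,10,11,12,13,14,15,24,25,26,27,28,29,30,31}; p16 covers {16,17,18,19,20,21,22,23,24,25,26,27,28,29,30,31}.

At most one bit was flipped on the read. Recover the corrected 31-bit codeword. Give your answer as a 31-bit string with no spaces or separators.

s1 (pos 1,3,5,7,9,11,13,15,17,19,21,23,25,27,29,31): 1⊕0⊕1⊕0⊕1⊕1⊕1⊕1⊕1⊕0⊕0⊕1⊕0⊕0⊕1⊕0 = 1
s2 (pos 2,3,6,7,10,11,14,15,18,19,22,23,26,27,30,31): 1⊕0⊕0⊕0⊕0⊕1⊕1⊕1⊕0⊕0⊕0⊕1⊕0⊕0⊕0⊕0 = 1
s4 (pos 4,5,6,7,12,13,14,15,20,21,22,23,28,29,30,31): 0⊕1⊕0⊕0⊕0⊕1⊕1⊕1⊕0⊕0⊕0⊕1⊕1⊕1⊕0⊕0 = 1
s8 (pos 8,9,10,11,12,13,14,15,24,25,26,27,28,29,30,31): 0⊕1⊕0⊕1⊕0⊕1⊕1⊕1⊕1⊕0⊕0⊕0⊕1⊕1⊕0⊕0 = 0
s16 (pos 16,17,18,19,20,21,22,23,24,25,26,27,28,29,30,31): 1⊕1⊕0⊕0⊕0⊕0⊕0⊕1⊕1⊕0⊕0⊕0⊕1⊕1⊕0⊕0 = 0
Syndrome s16…s1 = 00111 → error at position 7.
Flip position 7: 1100100010101111100000110001100 → 1100101010101111100000110001100

1100101010101111100000110001100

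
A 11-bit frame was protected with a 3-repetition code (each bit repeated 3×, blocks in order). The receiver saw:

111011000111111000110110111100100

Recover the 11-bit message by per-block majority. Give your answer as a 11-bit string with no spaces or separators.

11011011100

Block 1 (111): 3 ones → 1
Block 2 (011): 2 ones → 1
Block 3 (000): 0 ones → 0
Block 4 (111): 3 ones → 1
Block 5 (111): 3 ones → 1
Block 6 (000): 0 ones → 0
Block 7 (110): 2 ones → 1
Block 8 (110): 2 ones → 1
Block 9 (111): 3 ones → 1
Block 10 (100): 1 one → 0
Block 11 (100): 1 one → 0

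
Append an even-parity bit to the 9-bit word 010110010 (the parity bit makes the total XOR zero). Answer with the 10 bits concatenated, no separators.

XOR of the 9 data bits: 0⊕1⊕0⊕1⊕1⊕0⊕0⊕1⊕0 = 0
Parity bit = 0 (so all 10 bits XOR to 0).

0101100100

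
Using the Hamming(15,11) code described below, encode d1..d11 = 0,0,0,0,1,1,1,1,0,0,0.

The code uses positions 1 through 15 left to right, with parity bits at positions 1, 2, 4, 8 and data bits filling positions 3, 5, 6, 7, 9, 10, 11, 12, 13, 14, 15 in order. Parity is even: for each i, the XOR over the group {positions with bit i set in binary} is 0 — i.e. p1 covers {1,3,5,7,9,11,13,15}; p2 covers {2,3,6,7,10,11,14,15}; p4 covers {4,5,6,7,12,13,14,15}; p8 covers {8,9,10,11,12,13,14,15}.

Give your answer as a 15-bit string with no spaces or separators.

Place data at non-parity positions: p1 p2 0 p4 0 0 0 p8 1 1 1 1 0 0 0
p1 (pos 1,3,5,7,9,11,13,15): XOR of data positions = 0⊕0⊕0⊕1⊕1⊕0⊕0 = 0
p2 (pos 2,3,6,7,10,11,14,15): XOR of data positions = 0⊕0⊕0⊕1⊕1⊕0⊕0 = 0
p4 (pos 4,5,6,7,12,13,14,15): XOR of data positions = 0⊕0⊕0⊕1⊕0⊕0⊕0 = 1
p8 (pos 8,9,10,11,12,13,14,15): XOR of data positions = 1⊕1⊕1⊕1⊕0⊕0⊕0 = 0
Codeword: 000100001111000

000100001111000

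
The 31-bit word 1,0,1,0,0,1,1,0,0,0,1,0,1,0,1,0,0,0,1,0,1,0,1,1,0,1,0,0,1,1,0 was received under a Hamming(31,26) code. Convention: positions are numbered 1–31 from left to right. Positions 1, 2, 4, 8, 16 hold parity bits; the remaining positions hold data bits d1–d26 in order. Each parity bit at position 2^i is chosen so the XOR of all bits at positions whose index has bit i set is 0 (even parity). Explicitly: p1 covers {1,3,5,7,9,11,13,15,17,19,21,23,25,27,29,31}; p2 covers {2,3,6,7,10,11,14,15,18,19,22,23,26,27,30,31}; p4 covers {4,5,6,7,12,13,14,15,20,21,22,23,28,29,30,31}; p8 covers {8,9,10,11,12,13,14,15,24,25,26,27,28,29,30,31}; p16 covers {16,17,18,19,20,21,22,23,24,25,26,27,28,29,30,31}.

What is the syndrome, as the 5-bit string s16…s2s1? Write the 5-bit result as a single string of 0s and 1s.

s1 (pos 1,3,5,7,9,11,13,15,17,19,21,23,25,27,29,31): 1⊕1⊕0⊕1⊕0⊕1⊕1⊕1⊕0⊕1⊕1⊕1⊕0⊕0⊕1⊕0 = 0
s2 (pos 2,3,6,7,10,11,14,15,18,19,22,23,26,27,30,31): 0⊕1⊕1⊕1⊕0⊕1⊕0⊕1⊕0⊕1⊕0⊕1⊕1⊕0⊕1⊕0 = 1
s4 (pos 4,5,6,7,12,13,14,15,20,21,22,23,28,29,30,31): 0⊕0⊕1⊕1⊕0⊕1⊕0⊕1⊕0⊕1⊕0⊕1⊕0⊕1⊕1⊕0 = 0
s8 (pos 8,9,10,11,12,13,14,15,24,25,26,27,28,29,30,31): 0⊕0⊕0⊕1⊕0⊕1⊕0⊕1⊕1⊕0⊕1⊕0⊕0⊕1⊕1⊕0 = 1
s16 (pos 16,17,18,19,20,21,22,23,24,25,26,27,28,29,30,31): 0⊕0⊕0⊕1⊕0⊕1⊕0⊕1⊕1⊕0⊕1⊕0⊕0⊕1⊕1⊕0 = 1
Syndrome s16…s1 = 11010 → error at position 26.

11010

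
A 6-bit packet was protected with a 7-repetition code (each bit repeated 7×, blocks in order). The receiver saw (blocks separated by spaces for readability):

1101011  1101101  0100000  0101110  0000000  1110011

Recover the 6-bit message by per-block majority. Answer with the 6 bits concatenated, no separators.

Block 1 (1101011): 5 ones → 1
Block 2 (1101101): 5 ones → 1
Block 3 (0100000): 1 one → 0
Block 4 (0101110): 4 ones → 1
Block 5 (0000000): 0 ones → 0
Block 6 (1110011): 5 ones → 1

110101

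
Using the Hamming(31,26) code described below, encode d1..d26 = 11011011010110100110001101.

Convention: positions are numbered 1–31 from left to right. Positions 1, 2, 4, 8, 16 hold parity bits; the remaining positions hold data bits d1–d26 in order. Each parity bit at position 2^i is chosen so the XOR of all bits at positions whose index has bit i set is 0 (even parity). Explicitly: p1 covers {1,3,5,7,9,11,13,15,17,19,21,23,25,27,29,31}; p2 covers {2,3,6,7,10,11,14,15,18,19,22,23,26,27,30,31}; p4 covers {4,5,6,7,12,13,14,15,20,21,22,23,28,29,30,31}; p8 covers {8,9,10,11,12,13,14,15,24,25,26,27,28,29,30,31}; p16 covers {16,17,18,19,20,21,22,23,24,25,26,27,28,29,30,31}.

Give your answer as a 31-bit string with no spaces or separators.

1111101010110100110100110001101

Place data at non-parity positions: p1 p2 1 p4 1 0 1 p8 1 0 1 1 0 1 0 p16 1 1 0 1 0 0 1 1 0 0 0 1 1 0 1
p1 (pos 1,3,5,7,9,11,13,15,17,19,21,23,25,27,29,31): XOR of data positions = 1⊕1⊕1⊕1⊕1⊕0⊕0⊕1⊕0⊕0⊕1⊕0⊕0⊕1⊕1 = 1
p2 (pos 2,3,6,7,10,11,14,15,18,19,22,23,26,27,30,31): XOR of data positions = 1⊕0⊕1⊕0⊕1⊕1⊕0⊕1⊕0⊕0⊕1⊕0⊕0⊕0⊕1 = 1
p4 (pos 4,5,6,7,12,13,14,15,20,21,22,23,28,29,30,31): XOR of data positions = 1⊕0⊕1⊕1⊕0⊕1⊕0⊕1⊕0⊕0⊕1⊕1⊕1⊕0⊕1 = 1
p8 (pos 8,9,10,11,12,13,14,15,24,25,26,27,28,29,30,31): XOR of data positions = 1⊕0⊕1⊕1⊕0⊕1⊕0⊕1⊕0⊕0⊕0⊕1⊕1⊕0⊕1 = 0
p16 (pos 16,17,18,19,20,21,22,23,24,25,26,27,28,29,30,31): XOR of data positions = 1⊕1⊕0⊕1⊕0⊕0⊕1⊕1⊕0⊕0⊕0⊕1⊕1⊕0⊕1 = 0
Codeword: 1111101010110100110100110001101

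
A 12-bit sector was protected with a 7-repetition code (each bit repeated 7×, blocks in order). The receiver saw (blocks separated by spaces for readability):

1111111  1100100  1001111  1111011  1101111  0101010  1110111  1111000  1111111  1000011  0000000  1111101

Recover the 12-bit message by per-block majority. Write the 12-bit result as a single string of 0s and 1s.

Block 1 (1111111): 7 ones → 1
Block 2 (1100100): 3 ones → 0
Block 3 (1001111): 5 ones → 1
Block 4 (1111011): 6 ones → 1
Block 5 (1101111): 6 ones → 1
Block 6 (0101010): 3 ones → 0
Block 7 (1110111): 6 ones → 1
Block 8 (1111000): 4 ones → 1
Block 9 (1111111): 7 ones → 1
Block 10 (1000011): 3 ones → 0
Block 11 (0000000): 0 ones → 0
Block 12 (1111101): 6 ones → 1

101110111001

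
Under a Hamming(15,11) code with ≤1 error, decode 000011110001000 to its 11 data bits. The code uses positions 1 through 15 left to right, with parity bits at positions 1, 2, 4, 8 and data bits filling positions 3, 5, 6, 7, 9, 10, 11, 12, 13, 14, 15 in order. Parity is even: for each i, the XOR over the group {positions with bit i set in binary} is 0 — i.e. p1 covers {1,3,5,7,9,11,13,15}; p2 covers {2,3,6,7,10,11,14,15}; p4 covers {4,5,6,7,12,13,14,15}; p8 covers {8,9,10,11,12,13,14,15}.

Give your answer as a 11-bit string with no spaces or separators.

s1 (pos 1,3,5,7,9,11,13,15): 0⊕0⊕1⊕1⊕0⊕0⊕0⊕0 = 0
s2 (pos 2,3,6,7,10,11,14,15): 0⊕0⊕1⊕1⊕0⊕0⊕0⊕0 = 0
s4 (pos 4,5,6,7,12,13,14,15): 0⊕1⊕1⊕1⊕1⊕0⊕0⊕0 = 0
s8 (pos 8,9,10,11,12,13,14,15): 1⊕0⊕0⊕0⊕1⊕0⊕0⊕0 = 0
Syndrome s8…s1 = 0000 → no error.
Read data bits from positions 3,5,6,7,9,10,11,12,13,14,15: 01110001000

01110001000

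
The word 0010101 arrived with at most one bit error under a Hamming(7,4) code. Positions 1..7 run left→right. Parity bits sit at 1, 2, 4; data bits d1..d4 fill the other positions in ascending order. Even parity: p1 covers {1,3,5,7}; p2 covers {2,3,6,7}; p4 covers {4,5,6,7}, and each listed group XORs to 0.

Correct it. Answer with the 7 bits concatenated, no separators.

s1 (pos 1,3,5,7): 0⊕1⊕1⊕1 = 1
s2 (pos 2,3,6,7): 0⊕1⊕0⊕1 = 0
s4 (pos 4,5,6,7): 0⊕1⊕0⊕1 = 0
Syndrome s4…s1 = 001 → error at position 1.
Flip position 1: 0010101 → 1010101

1010101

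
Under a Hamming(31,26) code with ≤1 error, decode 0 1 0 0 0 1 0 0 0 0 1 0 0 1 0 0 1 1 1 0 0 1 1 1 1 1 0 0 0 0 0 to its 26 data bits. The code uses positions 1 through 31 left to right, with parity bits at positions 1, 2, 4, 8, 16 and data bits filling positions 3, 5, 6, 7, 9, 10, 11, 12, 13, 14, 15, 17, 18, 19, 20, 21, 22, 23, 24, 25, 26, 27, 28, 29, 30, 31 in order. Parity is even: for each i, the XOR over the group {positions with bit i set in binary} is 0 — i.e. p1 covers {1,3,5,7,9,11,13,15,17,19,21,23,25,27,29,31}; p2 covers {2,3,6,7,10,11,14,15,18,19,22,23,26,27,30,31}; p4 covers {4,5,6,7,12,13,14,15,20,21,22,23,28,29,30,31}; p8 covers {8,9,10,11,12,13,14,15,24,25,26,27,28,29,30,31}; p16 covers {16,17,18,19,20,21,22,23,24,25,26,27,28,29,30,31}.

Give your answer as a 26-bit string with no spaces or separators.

00100000010111001111100000

s1 (pos 1,3,5,7,9,11,13,15,17,19,21,23,25,27,29,31): 0⊕0⊕0⊕0⊕0⊕1⊕0⊕0⊕1⊕1⊕0⊕1⊕1⊕0⊕0⊕0 = 1
s2 (pos 2,3,6,7,10,11,14,15,18,19,22,23,26,27,30,31): 1⊕0⊕1⊕0⊕0⊕1⊕1⊕0⊕1⊕1⊕1⊕1⊕1⊕0⊕0⊕0 = 1
s4 (pos 4,5,6,7,12,13,14,15,20,21,22,23,28,29,30,31): 0⊕0⊕1⊕0⊕0⊕0⊕1⊕0⊕0⊕0⊕1⊕1⊕0⊕0⊕0⊕0 = 0
s8 (pos 8,9,10,11,12,13,14,15,24,25,26,27,28,29,30,31): 0⊕0⊕0⊕1⊕0⊕0⊕1⊕0⊕1⊕1⊕1⊕0⊕0⊕0⊕0⊕0 = 1
s16 (pos 16,17,18,19,20,21,22,23,24,25,26,27,28,29,30,31): 0⊕1⊕1⊕1⊕0⊕0⊕1⊕1⊕1⊕1⊕1⊕0⊕0⊕0⊕0⊕0 = 0
Syndrome s16…s1 = 01011 → error at position 11.
Flip position 11: 0100010000100100111001111100000 → 0100010000000100111001111100000
Read data bits from positions 3,5,6,7,9,10,11,12,13,14,15,17,18,19,20,21,22,23,24,25,26,27,28,29,30,31: 00100000010111001111100000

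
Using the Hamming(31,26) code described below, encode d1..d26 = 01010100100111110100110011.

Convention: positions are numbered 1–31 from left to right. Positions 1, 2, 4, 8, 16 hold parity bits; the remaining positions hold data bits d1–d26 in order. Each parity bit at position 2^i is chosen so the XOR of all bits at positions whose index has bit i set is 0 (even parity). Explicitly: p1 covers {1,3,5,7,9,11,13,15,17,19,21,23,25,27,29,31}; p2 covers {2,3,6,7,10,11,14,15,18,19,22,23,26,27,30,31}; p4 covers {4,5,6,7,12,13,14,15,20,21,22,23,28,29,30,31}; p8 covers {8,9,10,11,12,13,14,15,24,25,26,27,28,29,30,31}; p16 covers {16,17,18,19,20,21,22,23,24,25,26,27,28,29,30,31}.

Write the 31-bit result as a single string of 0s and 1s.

Place data at non-parity positions: p1 p2 0 p4 1 0 1 p8 0 1 0 0 1 0 0 p16 1 1 1 1 1 0 1 0 0 1 1 0 0 1 1
p1 (pos 1,3,5,7,9,11,13,15,17,19,21,23,25,27,29,31): XOR of data positions = 0⊕1⊕1⊕0⊕0⊕1⊕0⊕1⊕1⊕1⊕1⊕0⊕1⊕0⊕1 = 1
p2 (pos 2,3,6,7,10,11,14,15,18,19,22,23,26,27,30,31): XOR of data positions = 0⊕0⊕1⊕1⊕0⊕0⊕0⊕1⊕1⊕0⊕1⊕1⊕1⊕1⊕1 = 1
p4 (pos 4,5,6,7,12,13,14,15,20,21,22,23,28,29,30,31): XOR of data positions = 1⊕0⊕1⊕0⊕1⊕0⊕0⊕1⊕1⊕0⊕1⊕0⊕0⊕1⊕1 = 0
p8 (pos 8,9,10,11,12,13,14,15,24,25,26,27,28,29,30,31): XOR of data positions = 0⊕1⊕0⊕0⊕1⊕0⊕0⊕0⊕0⊕1⊕1⊕0⊕0⊕1⊕1 = 0
p16 (pos 16,17,18,19,20,21,22,23,24,25,26,27,28,29,30,31): XOR of data positions = 1⊕1⊕1⊕1⊕1⊕0⊕1⊕0⊕0⊕1⊕1⊕0⊕0⊕1⊕1 = 0
Codeword: 1100101001001000111110100110011

1100101001001000111110100110011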